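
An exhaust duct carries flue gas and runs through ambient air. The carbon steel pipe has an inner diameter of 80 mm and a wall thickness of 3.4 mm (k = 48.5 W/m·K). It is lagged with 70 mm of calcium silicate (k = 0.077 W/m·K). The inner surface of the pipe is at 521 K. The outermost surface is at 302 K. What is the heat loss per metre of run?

q′ ≈ 110 W/m

For a radial system each layer contributes R = ln(r_out/r_in)/(2πkL); films add R = 1/(hA).
R_carbon steel pipe wall = ln(43.4/40)/(2π×48.5×1) = 2.677×10^-4 K/W
R_calcium silicate = ln(113.4/43.4)/(2π×0.077×1) = 1.985 K/W
R_total = 1.985 K/W
Q = ΔT/R_total = 219/1.985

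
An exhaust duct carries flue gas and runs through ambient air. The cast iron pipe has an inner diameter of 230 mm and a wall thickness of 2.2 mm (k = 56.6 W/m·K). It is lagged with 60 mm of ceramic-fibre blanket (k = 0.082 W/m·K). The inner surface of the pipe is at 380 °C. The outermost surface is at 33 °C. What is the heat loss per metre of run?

For a radial system each layer contributes R = ln(r_out/r_in)/(2πkL); films add R = 1/(hA).
R_cast iron pipe wall = ln(117.2/115)/(2π×56.6×1) = 5.329×10^-5 K/W
R_ceramic-fibre blanket = ln(177.2/117.2)/(2π×0.082×1) = 0.8024 K/W
R_total = 0.8024 K/W
Q = ΔT/R_total = 347/0.8024

q′ ≈ 432 W/m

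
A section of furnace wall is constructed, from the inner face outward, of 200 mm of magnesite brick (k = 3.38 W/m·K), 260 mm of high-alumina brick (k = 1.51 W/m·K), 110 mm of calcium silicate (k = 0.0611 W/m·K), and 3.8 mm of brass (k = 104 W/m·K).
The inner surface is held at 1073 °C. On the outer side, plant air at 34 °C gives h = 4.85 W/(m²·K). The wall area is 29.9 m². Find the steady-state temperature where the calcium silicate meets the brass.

Thermal resistances in series:
R_magnesite brick = L/(kA) = 0.2/(3.38×29.9) = 0.001979 K/W
R_high-alumina brick = L/(kA) = 0.26/(1.51×29.9) = 0.005759 K/W
R_calcium silicate = L/(kA) = 0.11/(0.0611×29.9) = 0.06021 K/W
R_brass = L/(kA) = 0.0038/(104×29.9) = 1.222×10^-6 K/W
R_outer film = 1/(h_o·A) = 1/(4.85×29.9) = 0.006896 K/W
R_total = 0.07485 K/W;  Q = ΔT/R_total = 1039/0.07485 = 13880 W
T_interface = T_inner − Q·ΣR(inner→interface) = 1073 − 13900×0.06795

T ≈ 130 °C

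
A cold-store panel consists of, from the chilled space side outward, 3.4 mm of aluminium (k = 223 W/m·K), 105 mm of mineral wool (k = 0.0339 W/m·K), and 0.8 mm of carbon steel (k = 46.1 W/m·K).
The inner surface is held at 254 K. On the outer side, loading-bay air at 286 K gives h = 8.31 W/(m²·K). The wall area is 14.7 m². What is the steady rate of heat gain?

Series thermal resistances:
R_aluminium = L/(kA) = 0.0034/(223×14.7) = 1.037×10^-6 K/W
R_mineral wool = L/(kA) = 0.105/(0.0339×14.7) = 0.2107 K/W
R_carbon steel = L/(kA) = 0.0008/(46.1×14.7) = 1.181×10^-6 K/W
R_outer film = 1/(h_o·A) = 1/(8.31×14.7) = 0.008186 K/W
R_total = 0.2189 K/W
Q = ΔT / R_total = 32 / 0.2189

Q ≈ 146 W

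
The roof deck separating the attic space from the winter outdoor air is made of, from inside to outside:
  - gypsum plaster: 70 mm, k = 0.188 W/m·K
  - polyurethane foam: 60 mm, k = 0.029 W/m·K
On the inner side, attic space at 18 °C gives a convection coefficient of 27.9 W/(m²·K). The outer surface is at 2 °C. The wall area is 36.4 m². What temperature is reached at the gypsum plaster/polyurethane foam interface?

Model the wall as resistances in series:
R_inner film = 1/(h_i·A) = 1/(27.9×36.4) = 9.847×10^-4 K/W
R_gypsum plaster = L/(kA) = 0.07/(0.188×36.4) = 0.01023 K/W
R_polyurethane foam = L/(kA) = 0.06/(0.029×36.4) = 0.05684 K/W
R_total = 0.06805 K/W;  Q = ΔT/R_total = 16/0.06805 = 235.1 W
T_interface = T_inner − Q·ΣR(inner→interface) = 18 − 235×0.01121

T ≈ 15.4 °C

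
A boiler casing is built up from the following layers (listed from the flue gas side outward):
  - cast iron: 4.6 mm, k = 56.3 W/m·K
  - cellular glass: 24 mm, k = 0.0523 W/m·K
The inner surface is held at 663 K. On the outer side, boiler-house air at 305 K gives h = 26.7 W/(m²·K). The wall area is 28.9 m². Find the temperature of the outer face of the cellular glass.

Series thermal resistances:
R_cast iron = L/(kA) = 0.0046/(56.3×28.9) = 2.827×10^-6 K/W
R_cellular glass = L/(kA) = 0.024/(0.0523×28.9) = 0.01588 K/W
R_outer film = 1/(h_o·A) = 1/(26.7×28.9) = 0.001296 K/W
R_total = 0.01718 K/W;  Q = ΔT/R_total = 358/0.01718 = 20840 W
T_interface = T_inner − Q·ΣR(inner→interface) = 663 − 20800×0.01588

T ≈ 332 K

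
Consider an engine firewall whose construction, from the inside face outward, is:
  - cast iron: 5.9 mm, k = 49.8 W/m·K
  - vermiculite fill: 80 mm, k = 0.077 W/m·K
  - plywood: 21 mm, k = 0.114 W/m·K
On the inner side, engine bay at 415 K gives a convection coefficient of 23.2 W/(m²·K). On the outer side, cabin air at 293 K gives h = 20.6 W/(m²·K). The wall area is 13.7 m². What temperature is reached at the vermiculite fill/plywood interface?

T ≈ 315 K

Model the wall as resistances in series:
R_inner film = 1/(h_i·A) = 1/(23.2×13.7) = 0.003146 K/W
R_cast iron = L/(kA) = 0.0059/(49.8×13.7) = 8.648×10^-6 K/W
R_vermiculite fill = L/(kA) = 0.08/(0.077×13.7) = 0.07584 K/W
R_plywood = L/(kA) = 0.021/(0.114×13.7) = 0.01345 K/W
R_outer film = 1/(h_o·A) = 1/(20.6×13.7) = 0.003543 K/W
R_total = 0.09598 K/W;  Q = ΔT/R_total = 122/0.09598 = 1271 W
T_interface = T_inner − Q·ΣR(inner→interface) = 415 − 1270×0.07899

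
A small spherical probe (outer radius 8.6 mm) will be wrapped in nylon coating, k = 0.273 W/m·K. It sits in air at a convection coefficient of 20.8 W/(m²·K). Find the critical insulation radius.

For a sphere r_cr = 2k/h = 2×0.273/20.8
r_cr = 26.3 mm; since the bare radius (8.6 mm) is below r_cr, adding a thin layer of insulation will *increase* heat loss.

r_cr ≈ 26.3 mm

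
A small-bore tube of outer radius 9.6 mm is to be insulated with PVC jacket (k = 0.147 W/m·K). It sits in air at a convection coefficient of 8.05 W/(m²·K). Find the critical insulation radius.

r_cr ≈ 18.3 mm

For a cylinder r_cr = k/h = 0.147/8.05
r_cr = 18.3 mm; since the bare radius (9.6 mm) is below r_cr, adding a thin layer of insulation will *increase* heat loss.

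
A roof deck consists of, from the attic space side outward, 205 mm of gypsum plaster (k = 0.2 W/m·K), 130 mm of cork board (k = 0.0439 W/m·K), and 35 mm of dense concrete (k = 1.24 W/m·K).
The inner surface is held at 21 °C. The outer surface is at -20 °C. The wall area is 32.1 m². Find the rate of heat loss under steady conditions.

Q ≈ 328 W

Using the resistance-network approach (series):
R_gypsum plaster = L/(kA) = 0.205/(0.2×32.1) = 0.03193 K/W
R_cork board = L/(kA) = 0.13/(0.0439×32.1) = 0.09225 K/W
R_dense concrete = L/(kA) = 0.035/(1.24×32.1) = 8.793×10^-4 K/W
R_total = 0.1251 K/W
Q = ΔT / R_total = 41 / 0.1251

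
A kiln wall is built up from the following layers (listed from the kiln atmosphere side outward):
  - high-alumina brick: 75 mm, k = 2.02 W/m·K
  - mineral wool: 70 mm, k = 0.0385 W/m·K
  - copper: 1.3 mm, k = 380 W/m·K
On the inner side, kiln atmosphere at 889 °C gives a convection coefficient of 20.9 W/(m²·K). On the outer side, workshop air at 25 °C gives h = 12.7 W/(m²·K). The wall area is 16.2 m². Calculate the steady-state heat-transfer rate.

Q ≈ 7060 W

Model the wall as resistances in series:
R_inner film = 1/(h_i·A) = 1/(20.9×16.2) = 0.002954 K/W
R_high-alumina brick = L/(kA) = 0.075/(2.02×16.2) = 0.002292 K/W
R_mineral wool = L/(kA) = 0.07/(0.0385×16.2) = 0.1122 K/W
R_copper = L/(kA) = 0.0013/(380×16.2) = 2.112×10^-7 K/W
R_outer film = 1/(h_o·A) = 1/(12.7×16.2) = 0.004861 K/W
R_total = 0.1223 K/W
Q = ΔT / R_total = 864 / 0.1223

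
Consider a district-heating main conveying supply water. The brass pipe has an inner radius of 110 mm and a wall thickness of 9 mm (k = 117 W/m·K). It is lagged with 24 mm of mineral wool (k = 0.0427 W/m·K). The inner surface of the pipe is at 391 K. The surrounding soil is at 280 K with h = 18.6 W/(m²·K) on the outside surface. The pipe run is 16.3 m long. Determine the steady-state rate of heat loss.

Q ≈ 2430 W

For a radial system each layer contributes R = ln(r_out/r_in)/(2πkL); films add R = 1/(hA).
R_brass pipe wall = ln(119/110)/(2π×117×16.3) = 6.563×10^-6 K/W
R_mineral wool = ln(143/119)/(2π×0.0427×16.3) = 0.04201 K/W
R_outer film = 1/(h_o·2πr_oL) = 1/(18.6×2π×0.143×16.3) = 0.003671 K/W
R_total = 0.04569 K/W
Q = ΔT/R_total = 111/0.04569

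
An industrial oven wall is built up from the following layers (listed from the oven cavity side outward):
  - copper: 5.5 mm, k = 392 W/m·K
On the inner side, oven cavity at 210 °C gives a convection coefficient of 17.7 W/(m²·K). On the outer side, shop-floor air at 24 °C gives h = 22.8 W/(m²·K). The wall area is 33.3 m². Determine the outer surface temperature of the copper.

Treating each layer as a thermal resistance in series:
R_inner film = 1/(h_i·A) = 1/(17.7×33.3) = 0.001697 K/W
R_copper = L/(kA) = 0.0055/(392×33.3) = 4.213×10^-7 K/W
R_outer film = 1/(h_o·A) = 1/(22.8×33.3) = 0.001317 K/W
R_total = 0.003014 K/W;  Q = ΔT/R_total = 186/0.003014 = 61710 W
T_interface = T_inner − Q·ΣR(inner→interface) = 210 − 61700×0.001697

T ≈ 105 °C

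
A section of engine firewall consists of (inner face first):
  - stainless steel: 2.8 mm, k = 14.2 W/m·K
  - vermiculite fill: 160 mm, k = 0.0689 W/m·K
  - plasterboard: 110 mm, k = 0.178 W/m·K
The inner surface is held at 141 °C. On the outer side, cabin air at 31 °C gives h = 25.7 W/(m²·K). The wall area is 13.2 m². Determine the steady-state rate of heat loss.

Thermal resistances in series:
R_stainless steel = L/(kA) = 0.0028/(14.2×13.2) = 1.494×10^-5 K/W
R_vermiculite fill = L/(kA) = 0.16/(0.0689×13.2) = 0.1759 K/W
R_plasterboard = L/(kA) = 0.11/(0.178×13.2) = 0.04682 K/W
R_outer film = 1/(h_o·A) = 1/(25.7×13.2) = 0.002948 K/W
R_total = 0.2257 K/W
Q = ΔT / R_total = 110 / 0.2257

Q ≈ 487 W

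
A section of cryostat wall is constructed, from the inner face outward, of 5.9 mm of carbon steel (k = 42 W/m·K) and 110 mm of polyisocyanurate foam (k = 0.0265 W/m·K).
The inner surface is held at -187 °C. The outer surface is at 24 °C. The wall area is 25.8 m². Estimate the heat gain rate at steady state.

Using the resistance-network approach (series):
R_carbon steel = L/(kA) = 0.0059/(42×25.8) = 5.445×10^-6 K/W
R_polyisocyanurate foam = L/(kA) = 0.11/(0.0265×25.8) = 0.1609 K/W
R_total = 0.1609 K/W
Q = ΔT / R_total = 211 / 0.1609

Q ≈ 1310 W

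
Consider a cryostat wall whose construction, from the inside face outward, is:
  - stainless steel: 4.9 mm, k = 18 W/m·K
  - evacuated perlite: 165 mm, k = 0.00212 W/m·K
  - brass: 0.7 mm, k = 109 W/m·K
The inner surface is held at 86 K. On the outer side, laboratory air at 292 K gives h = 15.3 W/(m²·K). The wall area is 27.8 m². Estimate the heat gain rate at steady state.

Thermal resistances in series:
R_stainless steel = L/(kA) = 0.0049/(18×27.8) = 9.792×10^-6 K/W
R_evacuated perlite = L/(kA) = 0.165/(0.00212×27.8) = 2.8 K/W
R_brass = L/(kA) = 0.0007/(109×27.8) = 2.31×10^-7 K/W
R_outer film = 1/(h_o·A) = 1/(15.3×27.8) = 0.002351 K/W
R_total = 2.802 K/W
Q = ΔT / R_total = 206 / 2.802

Q ≈ 73.5 W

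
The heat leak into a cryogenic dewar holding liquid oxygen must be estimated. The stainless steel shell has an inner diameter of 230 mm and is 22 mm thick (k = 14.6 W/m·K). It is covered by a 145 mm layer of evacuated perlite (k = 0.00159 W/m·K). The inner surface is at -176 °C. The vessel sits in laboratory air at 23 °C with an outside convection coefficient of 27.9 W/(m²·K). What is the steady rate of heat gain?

Q ≈ 1.06 W

Radial (spherical) resistances in series:
R_stainless steel shell = (1/0.115 − 1/0.137)/(4π×14.6) = 0.007611 K/W
R_evacuated perlite = (1/0.137 − 1/0.282)/(4π×0.00159) = 187.8 K/W
R_outer film = 1/(h·4πr_o²) = 1/(27.9×4π×0.282²) = 0.03587 K/W
R_total = 187.9 K/W
Q = ΔT/R_total = 199/187.9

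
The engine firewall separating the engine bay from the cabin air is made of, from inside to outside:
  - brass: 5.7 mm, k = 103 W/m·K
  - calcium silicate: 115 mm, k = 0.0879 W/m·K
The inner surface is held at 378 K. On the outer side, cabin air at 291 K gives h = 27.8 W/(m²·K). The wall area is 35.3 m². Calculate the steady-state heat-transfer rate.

Series thermal resistances:
R_brass = L/(kA) = 0.0057/(103×35.3) = 1.568×10^-6 K/W
R_calcium silicate = L/(kA) = 0.115/(0.0879×35.3) = 0.03706 K/W
R_outer film = 1/(h_o·A) = 1/(27.8×35.3) = 0.001019 K/W
R_total = 0.03808 K/W
Q = ΔT / R_total = 87 / 0.03808

Q ≈ 2280 W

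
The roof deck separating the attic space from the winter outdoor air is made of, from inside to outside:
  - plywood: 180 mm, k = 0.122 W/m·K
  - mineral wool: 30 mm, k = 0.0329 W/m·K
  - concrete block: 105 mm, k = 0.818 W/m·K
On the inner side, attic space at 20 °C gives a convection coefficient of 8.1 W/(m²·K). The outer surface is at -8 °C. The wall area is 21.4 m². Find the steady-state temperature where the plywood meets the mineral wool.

T ≈ 3.04 °C

Thermal resistances in series:
R_inner film = 1/(h_i·A) = 1/(8.1×21.4) = 0.005769 K/W
R_plywood = L/(kA) = 0.18/(0.122×21.4) = 0.06894 K/W
R_mineral wool = L/(kA) = 0.03/(0.0329×21.4) = 0.04261 K/W
R_concrete block = L/(kA) = 0.105/(0.818×21.4) = 0.005998 K/W
R_total = 0.1233 K/W;  Q = ΔT/R_total = 28/0.1233 = 227 W
T_interface = T_inner − Q·ΣR(inner→interface) = 20 − 227×0.07471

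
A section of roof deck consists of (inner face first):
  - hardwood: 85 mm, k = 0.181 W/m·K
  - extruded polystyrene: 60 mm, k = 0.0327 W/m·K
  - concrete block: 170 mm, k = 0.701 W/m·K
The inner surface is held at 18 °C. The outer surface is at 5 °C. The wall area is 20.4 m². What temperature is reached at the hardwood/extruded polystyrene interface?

Using the resistance-network approach (series):
R_hardwood = L/(kA) = 0.085/(0.181×20.4) = 0.02302 K/W
R_extruded polystyrene = L/(kA) = 0.06/(0.0327×20.4) = 0.08994 K/W
R_concrete block = L/(kA) = 0.17/(0.701×20.4) = 0.01189 K/W
R_total = 0.1249 K/W;  Q = ΔT/R_total = 13/0.1249 = 104.1 W
T_interface = T_inner − Q·ΣR(inner→interface) = 18 − 104×0.02302

T ≈ 15.6 °C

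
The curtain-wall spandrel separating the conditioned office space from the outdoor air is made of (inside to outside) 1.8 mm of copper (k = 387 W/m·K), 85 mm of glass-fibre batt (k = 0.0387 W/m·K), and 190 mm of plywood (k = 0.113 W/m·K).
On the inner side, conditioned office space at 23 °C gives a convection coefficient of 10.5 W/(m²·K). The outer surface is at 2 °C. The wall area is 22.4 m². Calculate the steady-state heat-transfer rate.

Q ≈ 118 W

Model the wall as resistances in series:
R_inner film = 1/(h_i·A) = 1/(10.5×22.4) = 0.004252 K/W
R_copper = L/(kA) = 0.0018/(387×22.4) = 2.076×10^-7 K/W
R_glass-fibre batt = L/(kA) = 0.085/(0.0387×22.4) = 0.09805 K/W
R_plywood = L/(kA) = 0.19/(0.113×22.4) = 0.07506 K/W
R_total = 0.1774 K/W
Q = ΔT / R_total = 21 / 0.1774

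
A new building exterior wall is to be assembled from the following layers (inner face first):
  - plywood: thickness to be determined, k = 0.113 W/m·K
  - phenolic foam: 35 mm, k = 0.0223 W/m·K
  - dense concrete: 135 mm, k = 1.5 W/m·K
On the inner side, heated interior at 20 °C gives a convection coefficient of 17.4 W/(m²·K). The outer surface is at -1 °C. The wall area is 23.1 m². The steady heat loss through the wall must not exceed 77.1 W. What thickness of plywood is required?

Thermal resistances in series:
R_inner film = 1/(h_i·A) = 1/(17.4×23.1) = 0.002488 K/W
R_phenolic foam = L/(kA) = 0.035/(0.0223×23.1) = 0.06794 K/W
R_dense concrete = L/(kA) = 0.135/(1.5×23.1) = 0.003896 K/W
Sum of the known resistances R_other = 0.07433 K/W
Required total resistance R_tot = ΔT/Q_allow = 21/77.1 = 0.2724 K/W
R_plywood = R_tot − R_other = 0.198 K/W
L = R·k·A = 0.198×0.113×23.1

L ≈ 517 mm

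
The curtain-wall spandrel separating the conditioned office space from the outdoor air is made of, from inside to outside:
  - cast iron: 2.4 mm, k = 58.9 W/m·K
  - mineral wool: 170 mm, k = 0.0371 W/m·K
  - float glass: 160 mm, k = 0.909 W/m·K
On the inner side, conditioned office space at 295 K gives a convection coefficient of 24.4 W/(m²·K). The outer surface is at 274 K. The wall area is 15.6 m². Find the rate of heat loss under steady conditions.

Model the wall as resistances in series:
R_inner film = 1/(h_i·A) = 1/(24.4×15.6) = 0.002627 K/W
R_cast iron = L/(kA) = 0.0024/(58.9×15.6) = 2.612×10^-6 K/W
R_mineral wool = L/(kA) = 0.17/(0.0371×15.6) = 0.2937 K/W
R_float glass = L/(kA) = 0.16/(0.909×15.6) = 0.01128 K/W
R_total = 0.3076 K/W
Q = ΔT / R_total = 21 / 0.3076

Q ≈ 68.3 W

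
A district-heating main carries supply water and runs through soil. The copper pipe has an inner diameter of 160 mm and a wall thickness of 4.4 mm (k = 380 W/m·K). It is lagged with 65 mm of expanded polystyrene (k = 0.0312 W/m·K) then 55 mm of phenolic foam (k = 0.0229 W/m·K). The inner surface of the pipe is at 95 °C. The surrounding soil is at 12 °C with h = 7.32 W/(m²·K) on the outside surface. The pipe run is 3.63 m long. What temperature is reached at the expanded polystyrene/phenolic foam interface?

T ≈ 48.5 °C

Cylindrical conduction, so R = ln(r₂/r₁)/(2πkL) per layer, in series:
R_copper pipe wall = ln(84.4/80)/(2π×380×3.63) = 6.178×10^-6 K/W
R_expanded polystyrene = ln(149.4/84.4)/(2π×0.0312×3.63) = 0.8025 K/W
R_phenolic foam = ln(204.4/149.4)/(2π×0.0229×3.63) = 0.6001 K/W
R_outer film = 1/(h_o·2πr_oL) = 1/(7.32×2π×0.2044×3.63) = 0.0293 K/W
R_total = 1.432 K/W
Q = ΔT/R_total = 83/1.432
Q = 58 W
T_interface = T_inner − Q·ΣR(inner→interface) = 95 − 58×0.8025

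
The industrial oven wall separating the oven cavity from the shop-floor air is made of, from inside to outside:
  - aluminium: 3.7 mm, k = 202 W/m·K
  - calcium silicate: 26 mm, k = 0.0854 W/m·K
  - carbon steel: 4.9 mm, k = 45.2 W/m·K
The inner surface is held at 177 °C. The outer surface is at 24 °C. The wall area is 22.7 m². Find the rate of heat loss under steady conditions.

Series thermal resistances:
R_aluminium = L/(kA) = 0.0037/(202×22.7) = 8.069×10^-7 K/W
R_calcium silicate = L/(kA) = 0.026/(0.0854×22.7) = 0.01341 K/W
R_carbon steel = L/(kA) = 0.0049/(45.2×22.7) = 4.776×10^-6 K/W
R_total = 0.01342 K/W
Q = ΔT / R_total = 153 / 0.01342

Q ≈ 11400 W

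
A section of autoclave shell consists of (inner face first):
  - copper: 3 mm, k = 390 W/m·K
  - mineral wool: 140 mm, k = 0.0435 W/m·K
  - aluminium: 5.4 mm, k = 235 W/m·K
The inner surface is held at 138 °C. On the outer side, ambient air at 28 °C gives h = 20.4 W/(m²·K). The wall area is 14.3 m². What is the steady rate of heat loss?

Q ≈ 481 W

Model the wall as resistances in series:
R_copper = L/(kA) = 0.003/(390×14.3) = 5.379×10^-7 K/W
R_mineral wool = L/(kA) = 0.14/(0.0435×14.3) = 0.2251 K/W
R_aluminium = L/(kA) = 0.0054/(235×14.3) = 1.607×10^-6 K/W
R_outer film = 1/(h_o·A) = 1/(20.4×14.3) = 0.003428 K/W
R_total = 0.2285 K/W
Q = ΔT / R_total = 110 / 0.2285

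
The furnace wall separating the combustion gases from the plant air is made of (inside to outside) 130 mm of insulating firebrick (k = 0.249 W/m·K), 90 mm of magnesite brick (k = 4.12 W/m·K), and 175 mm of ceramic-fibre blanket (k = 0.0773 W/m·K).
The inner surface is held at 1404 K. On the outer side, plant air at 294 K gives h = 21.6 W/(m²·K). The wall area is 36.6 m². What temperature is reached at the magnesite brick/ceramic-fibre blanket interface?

Using the resistance-network approach (series):
R_insulating firebrick = L/(kA) = 0.13/(0.249×36.6) = 0.01426 K/W
R_magnesite brick = L/(kA) = 0.09/(4.12×36.6) = 5.968×10^-4 K/W
R_ceramic-fibre blanket = L/(kA) = 0.175/(0.0773×36.6) = 0.06186 K/W
R_outer film = 1/(h_o·A) = 1/(21.6×36.6) = 0.001265 K/W
R_total = 0.07798 K/W;  Q = ΔT/R_total = 1110/0.07798 = 14230 W
T_interface = T_inner − Q·ΣR(inner→interface) = 1404 − 14200×0.01486

T ≈ 1190 K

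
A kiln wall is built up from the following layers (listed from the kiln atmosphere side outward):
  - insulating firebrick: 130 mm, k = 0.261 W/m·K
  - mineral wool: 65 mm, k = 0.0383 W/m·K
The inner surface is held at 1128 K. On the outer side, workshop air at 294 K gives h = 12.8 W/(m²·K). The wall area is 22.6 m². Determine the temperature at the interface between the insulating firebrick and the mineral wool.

T ≈ 945 K

Thermal resistances in series:
R_insulating firebrick = L/(kA) = 0.13/(0.261×22.6) = 0.02204 K/W
R_mineral wool = L/(kA) = 0.065/(0.0383×22.6) = 0.07509 K/W
R_outer film = 1/(h_o·A) = 1/(12.8×22.6) = 0.003457 K/W
R_total = 0.1006 K/W;  Q = ΔT/R_total = 834/0.1006 = 8291 W
T_interface = T_inner − Q·ΣR(inner→interface) = 1128 − 8290×0.02204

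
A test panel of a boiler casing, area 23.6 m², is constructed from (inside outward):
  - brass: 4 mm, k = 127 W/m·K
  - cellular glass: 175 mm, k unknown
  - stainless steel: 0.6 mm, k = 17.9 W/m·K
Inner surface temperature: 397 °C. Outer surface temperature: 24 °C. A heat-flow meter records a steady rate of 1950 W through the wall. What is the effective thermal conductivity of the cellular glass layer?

k ≈ 0.0388 W/(m·K)

Treating each layer as a thermal resistance in series:
R_brass = L/(kA) = 0.004/(127×23.6) = 1.335×10^-6 K/W
R_stainless steel = L/(kA) = 0.0006/(17.9×23.6) = 1.42×10^-6 K/W
Sum of known resistances R_other = 2.755×10^-6 K/W
Total R = ΔT/Q = 373/1950 = 0.1913 K/W
R_cellular glass = R_total − R_other = 0.1913 K/W
k = L/(R·A) = 0.175/(0.1913×23.6)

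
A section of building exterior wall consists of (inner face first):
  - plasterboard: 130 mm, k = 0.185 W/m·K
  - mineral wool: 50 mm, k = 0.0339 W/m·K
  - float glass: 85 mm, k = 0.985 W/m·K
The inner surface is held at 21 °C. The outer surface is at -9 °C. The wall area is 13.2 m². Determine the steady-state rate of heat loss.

Thermal resistances in series:
R_plasterboard = L/(kA) = 0.13/(0.185×13.2) = 0.05324 K/W
R_mineral wool = L/(kA) = 0.05/(0.0339×13.2) = 0.1117 K/W
R_float glass = L/(kA) = 0.085/(0.985×13.2) = 0.006537 K/W
R_total = 0.1715 K/W
Q = ΔT / R_total = 30 / 0.1715

Q ≈ 175 W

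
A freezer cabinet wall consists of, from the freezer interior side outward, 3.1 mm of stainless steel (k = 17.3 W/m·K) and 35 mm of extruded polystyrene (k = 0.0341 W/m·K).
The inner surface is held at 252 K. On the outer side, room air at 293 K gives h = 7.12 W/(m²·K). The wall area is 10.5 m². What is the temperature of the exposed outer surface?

T ≈ 288 K

Model the wall as resistances in series:
R_stainless steel = L/(kA) = 0.0031/(17.3×10.5) = 1.707×10^-5 K/W
R_extruded polystyrene = L/(kA) = 0.035/(0.0341×10.5) = 0.09775 K/W
R_outer film = 1/(h_o·A) = 1/(7.12×10.5) = 0.01338 K/W
R_total = 0.1111 K/W;  Q = ΔT/R_total = 41/0.1111 = 368.9 W
T_interface = T_inner + Q·ΣR(inner→interface) = 252 + 369×0.09777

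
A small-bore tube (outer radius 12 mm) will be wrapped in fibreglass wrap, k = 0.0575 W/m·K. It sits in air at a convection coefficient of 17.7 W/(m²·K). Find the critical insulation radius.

r_cr ≈ 3.25 mm

For a cylinder r_cr = k/h = 0.0575/17.7
r_cr = 3.25 mm; since the bare radius (12 mm) is above r_cr, any added insulation will reduce heat loss.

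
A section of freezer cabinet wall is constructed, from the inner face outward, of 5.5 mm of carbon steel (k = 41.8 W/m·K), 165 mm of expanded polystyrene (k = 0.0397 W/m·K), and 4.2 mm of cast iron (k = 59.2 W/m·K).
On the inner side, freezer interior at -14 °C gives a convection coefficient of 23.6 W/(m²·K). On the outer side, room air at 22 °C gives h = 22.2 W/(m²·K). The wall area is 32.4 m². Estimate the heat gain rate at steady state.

Q ≈ 275 W

Model the wall as resistances in series:
R_inner film = 1/(h_i·A) = 1/(23.6×32.4) = 0.001308 K/W
R_carbon steel = L/(kA) = 0.0055/(41.8×32.4) = 4.061×10^-6 K/W
R_expanded polystyrene = L/(kA) = 0.165/(0.0397×32.4) = 0.1283 K/W
R_cast iron = L/(kA) = 0.0042/(59.2×32.4) = 2.19×10^-6 K/W
R_outer film = 1/(h_o·A) = 1/(22.2×32.4) = 0.00139 K/W
R_total = 0.131 K/W
Q = ΔT / R_total = 36 / 0.131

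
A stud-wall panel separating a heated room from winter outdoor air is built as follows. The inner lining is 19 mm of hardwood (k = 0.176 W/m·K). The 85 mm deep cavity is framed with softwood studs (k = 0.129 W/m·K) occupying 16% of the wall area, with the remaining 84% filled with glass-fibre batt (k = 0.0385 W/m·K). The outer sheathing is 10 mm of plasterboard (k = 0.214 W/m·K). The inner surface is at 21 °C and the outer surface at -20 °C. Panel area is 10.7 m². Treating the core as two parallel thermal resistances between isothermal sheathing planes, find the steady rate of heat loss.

Q ≈ 249 W

Sheathing layers in series; stud and cavity paths in parallel between them.
R_inner = 0.019/(0.176×10.7) = 0.01009 K/W
R_stud  = 0.085/(0.129×0.16×10.7) = 0.3849 K/W
R_cav   = 0.085/(0.0385×0.84×10.7) = 0.2456 K/W
1/R_core = 1/R_stud + 1/R_cav → R_core = 0.1499 K/W
R_outer = 0.01/(0.214×10.7) = 0.004367 K/W
R_total = 0.1644 K/W
Q = ΔT/R_total = 41/0.1644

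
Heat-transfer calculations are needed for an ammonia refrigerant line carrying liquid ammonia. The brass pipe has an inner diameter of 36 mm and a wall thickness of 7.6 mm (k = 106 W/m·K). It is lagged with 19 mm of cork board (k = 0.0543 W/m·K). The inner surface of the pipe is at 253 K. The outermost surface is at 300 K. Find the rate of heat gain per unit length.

q′ ≈ 28.9 W/m

Radial resistances (cylindrical: R_cond = ln(r_o/r_i)/(2πkL), R_conv = 1/(h·2πrL)):
R_brass pipe wall = ln(25.6/18)/(2π×106×1) = 5.288×10^-4 K/W
R_cork board = ln(44.6/25.6)/(2π×0.0543×1) = 1.627 K/W
R_total = 1.628 K/W
Q = ΔT/R_total = 47/1.628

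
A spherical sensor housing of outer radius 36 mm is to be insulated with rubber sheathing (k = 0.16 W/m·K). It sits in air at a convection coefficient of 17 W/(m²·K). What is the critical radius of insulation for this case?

For a sphere r_cr = 2k/h = 2×0.16/17
r_cr = 18.8 mm; since the bare radius (36 mm) is above r_cr, any added insulation will reduce heat loss.

r_cr ≈ 18.8 mm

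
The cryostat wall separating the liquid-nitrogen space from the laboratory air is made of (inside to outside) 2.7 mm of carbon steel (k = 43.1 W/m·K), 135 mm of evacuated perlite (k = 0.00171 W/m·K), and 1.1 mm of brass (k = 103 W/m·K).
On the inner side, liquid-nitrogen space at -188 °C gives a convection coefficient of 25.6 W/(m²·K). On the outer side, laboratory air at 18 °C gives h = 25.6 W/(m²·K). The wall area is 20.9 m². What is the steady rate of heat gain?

Q ≈ 54.5 W

Treating each layer as a thermal resistance in series:
R_inner film = 1/(h_i·A) = 1/(25.6×20.9) = 0.001869 K/W
R_carbon steel = L/(kA) = 0.0027/(43.1×20.9) = 2.997×10^-6 K/W
R_evacuated perlite = L/(kA) = 0.135/(0.00171×20.9) = 3.777 K/W
R_brass = L/(kA) = 0.0011/(103×20.9) = 5.11×10^-7 K/W
R_outer film = 1/(h_o·A) = 1/(25.6×20.9) = 0.001869 K/W
R_total = 3.781 K/W
Q = ΔT / R_total = 206 / 3.781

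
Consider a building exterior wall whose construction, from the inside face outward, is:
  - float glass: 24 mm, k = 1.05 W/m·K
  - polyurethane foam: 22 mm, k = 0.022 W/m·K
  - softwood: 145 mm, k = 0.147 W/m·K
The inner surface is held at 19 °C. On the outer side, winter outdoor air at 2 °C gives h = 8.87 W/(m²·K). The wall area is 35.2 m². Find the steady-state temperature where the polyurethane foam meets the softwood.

T ≈ 10.8 °C

Thermal resistances in series:
R_float glass = L/(kA) = 0.024/(1.05×35.2) = 6.494×10^-4 K/W
R_polyurethane foam = L/(kA) = 0.022/(0.022×35.2) = 0.02841 K/W
R_softwood = L/(kA) = 0.145/(0.147×35.2) = 0.02802 K/W
R_outer film = 1/(h_o·A) = 1/(8.87×35.2) = 0.003203 K/W
R_total = 0.06028 K/W;  Q = ΔT/R_total = 17/0.06028 = 282 W
T_interface = T_inner − Q·ΣR(inner→interface) = 19 − 282×0.02906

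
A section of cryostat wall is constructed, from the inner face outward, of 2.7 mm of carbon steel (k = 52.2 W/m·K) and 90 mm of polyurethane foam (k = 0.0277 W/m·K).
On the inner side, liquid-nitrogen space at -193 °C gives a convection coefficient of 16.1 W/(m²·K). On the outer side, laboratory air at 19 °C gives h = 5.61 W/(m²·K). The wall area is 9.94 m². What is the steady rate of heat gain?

Using the resistance-network approach (series):
R_inner film = 1/(h_i·A) = 1/(16.1×9.94) = 0.006249 K/W
R_carbon steel = L/(kA) = 0.0027/(52.2×9.94) = 5.204×10^-6 K/W
R_polyurethane foam = L/(kA) = 0.09/(0.0277×9.94) = 0.3269 K/W
R_outer film = 1/(h_o·A) = 1/(5.61×9.94) = 0.01793 K/W
R_total = 0.3511 K/W
Q = ΔT / R_total = 212 / 0.3511

Q ≈ 604 W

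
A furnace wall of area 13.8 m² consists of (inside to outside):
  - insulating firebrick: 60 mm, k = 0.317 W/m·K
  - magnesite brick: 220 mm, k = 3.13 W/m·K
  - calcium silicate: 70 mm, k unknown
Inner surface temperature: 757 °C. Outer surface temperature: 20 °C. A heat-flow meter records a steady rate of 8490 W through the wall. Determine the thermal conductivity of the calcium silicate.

k ≈ 0.0746 W/(m·K)

Series thermal resistances:
R_insulating firebrick = L/(kA) = 0.06/(0.317×13.8) = 0.01372 K/W
R_magnesite brick = L/(kA) = 0.22/(3.13×13.8) = 0.005093 K/W
Sum of known resistances R_other = 0.01881 K/W
Total R = ΔT/Q = 737/8490 = 0.08681 K/W
R_calcium silicate = R_total − R_other = 0.068 K/W
k = L/(R·A) = 0.07/(0.068×13.8)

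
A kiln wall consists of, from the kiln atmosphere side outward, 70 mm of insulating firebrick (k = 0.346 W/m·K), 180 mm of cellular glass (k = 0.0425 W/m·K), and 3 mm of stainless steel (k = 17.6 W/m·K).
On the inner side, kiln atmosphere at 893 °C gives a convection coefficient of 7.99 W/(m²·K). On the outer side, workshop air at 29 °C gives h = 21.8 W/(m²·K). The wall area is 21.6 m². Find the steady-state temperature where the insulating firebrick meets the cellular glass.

T ≈ 832 °C

Using the resistance-network approach (series):
R_inner film = 1/(h_i·A) = 1/(7.99×21.6) = 0.005794 K/W
R_insulating firebrick = L/(kA) = 0.07/(0.346×21.6) = 0.009366 K/W
R_cellular glass = L/(kA) = 0.18/(0.0425×21.6) = 0.1961 K/W
R_stainless steel = L/(kA) = 0.003/(17.6×21.6) = 7.891×10^-6 K/W
R_outer film = 1/(h_o·A) = 1/(21.8×21.6) = 0.002124 K/W
R_total = 0.2134 K/W;  Q = ΔT/R_total = 864/0.2134 = 4049 W
T_interface = T_inner − Q·ΣR(inner→interface) = 893 − 4050×0.01516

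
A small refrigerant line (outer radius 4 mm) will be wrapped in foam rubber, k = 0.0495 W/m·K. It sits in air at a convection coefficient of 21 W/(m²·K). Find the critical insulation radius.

For a cylinder r_cr = k/h = 0.0495/21
r_cr = 2.36 mm; since the bare radius (4 mm) is above r_cr, any added insulation will reduce heat loss.

r_cr ≈ 2.36 mm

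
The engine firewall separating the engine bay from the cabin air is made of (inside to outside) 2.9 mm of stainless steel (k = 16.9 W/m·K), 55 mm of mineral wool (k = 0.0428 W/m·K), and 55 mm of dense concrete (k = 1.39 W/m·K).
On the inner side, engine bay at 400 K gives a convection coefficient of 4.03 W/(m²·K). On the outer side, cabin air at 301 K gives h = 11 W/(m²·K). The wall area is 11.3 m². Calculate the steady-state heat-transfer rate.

Q ≈ 672 W

Using the resistance-network approach (series):
R_inner film = 1/(h_i·A) = 1/(4.03×11.3) = 0.02196 K/W
R_stainless steel = L/(kA) = 0.0029/(16.9×11.3) = 1.519×10^-5 K/W
R_mineral wool = L/(kA) = 0.055/(0.0428×11.3) = 0.1137 K/W
R_dense concrete = L/(kA) = 0.055/(1.39×11.3) = 0.003502 K/W
R_outer film = 1/(h_o·A) = 1/(11×11.3) = 0.008045 K/W
R_total = 0.1472 K/W
Q = ΔT / R_total = 99 / 0.1472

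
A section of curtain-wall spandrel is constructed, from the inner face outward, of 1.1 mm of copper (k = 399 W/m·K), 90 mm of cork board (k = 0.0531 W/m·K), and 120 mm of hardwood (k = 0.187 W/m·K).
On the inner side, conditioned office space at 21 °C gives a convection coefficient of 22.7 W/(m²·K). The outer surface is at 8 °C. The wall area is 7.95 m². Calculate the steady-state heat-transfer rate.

Q ≈ 43.4 W

Using the resistance-network approach (series):
R_inner film = 1/(h_i·A) = 1/(22.7×7.95) = 0.005541 K/W
R_copper = L/(kA) = 0.0011/(399×7.95) = 3.468×10^-7 K/W
R_cork board = L/(kA) = 0.09/(0.0531×7.95) = 0.2132 K/W
R_hardwood = L/(kA) = 0.12/(0.187×7.95) = 0.08072 K/W
R_total = 0.2995 K/W
Q = ΔT / R_total = 13 / 0.2995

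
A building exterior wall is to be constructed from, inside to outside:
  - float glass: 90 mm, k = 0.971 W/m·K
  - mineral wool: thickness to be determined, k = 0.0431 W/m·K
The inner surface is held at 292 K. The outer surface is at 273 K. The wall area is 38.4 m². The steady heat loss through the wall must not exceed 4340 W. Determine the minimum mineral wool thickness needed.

Model the wall as resistances in series:
R_float glass = L/(kA) = 0.09/(0.971×38.4) = 0.002414 K/W
Sum of the known resistances R_other = 0.002414 K/W
Required total resistance R_tot = ΔT/Q_allow = 19/4340 = 0.004378 K/W
R_mineral wool = R_tot − R_other = 0.001964 K/W
L = R·k·A = 0.001964×0.0431×38.4

L ≈ 3.25 mm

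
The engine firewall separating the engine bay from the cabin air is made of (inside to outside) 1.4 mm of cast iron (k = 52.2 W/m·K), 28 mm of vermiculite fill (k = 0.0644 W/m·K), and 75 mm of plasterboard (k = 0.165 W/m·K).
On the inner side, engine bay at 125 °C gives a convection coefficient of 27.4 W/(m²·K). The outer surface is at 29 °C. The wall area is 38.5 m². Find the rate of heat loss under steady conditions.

Q ≈ 3990 W

Using the resistance-network approach (series):
R_inner film = 1/(h_i·A) = 1/(27.4×38.5) = 9.48×10^-4 K/W
R_cast iron = L/(kA) = 0.0014/(52.2×38.5) = 6.966×10^-7 K/W
R_vermiculite fill = L/(kA) = 0.028/(0.0644×38.5) = 0.01129 K/W
R_plasterboard = L/(kA) = 0.075/(0.165×38.5) = 0.01181 K/W
R_total = 0.02405 K/W
Q = ΔT / R_total = 96 / 0.02405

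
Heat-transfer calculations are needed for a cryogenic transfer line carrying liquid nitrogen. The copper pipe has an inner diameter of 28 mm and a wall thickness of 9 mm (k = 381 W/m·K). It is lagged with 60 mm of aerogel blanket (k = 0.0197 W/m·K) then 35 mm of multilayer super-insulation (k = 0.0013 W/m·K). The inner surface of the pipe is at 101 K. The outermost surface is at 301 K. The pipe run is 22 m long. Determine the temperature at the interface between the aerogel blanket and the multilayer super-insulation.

For a radial system each layer contributes R = ln(r_out/r_in)/(2πkL); films add R = 1/(hA).
R_copper pipe wall = ln(23/14)/(2π×381×22) = 9.426×10^-6 K/W
R_aerogel blanket = ln(83/23)/(2π×0.0197×22) = 0.4713 K/W
R_multilayer super-insulation = ln(118/83)/(2π×0.0013×22) = 1.958 K/W
R_total = 2.429 K/W
Q = ΔT/R_total = 200/2.429
Q = 82.3 W
T_interface = T_inner + Q·ΣR(inner→interface) = 101 + 82.3×0.4713

T ≈ 140 K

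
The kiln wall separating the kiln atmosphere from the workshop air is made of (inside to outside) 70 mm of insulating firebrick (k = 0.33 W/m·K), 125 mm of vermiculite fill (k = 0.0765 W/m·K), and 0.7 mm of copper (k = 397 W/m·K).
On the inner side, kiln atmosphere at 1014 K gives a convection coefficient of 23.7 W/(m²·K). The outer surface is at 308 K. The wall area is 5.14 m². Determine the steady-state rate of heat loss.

Using the resistance-network approach (series):
R_inner film = 1/(h_i·A) = 1/(23.7×5.14) = 0.008209 K/W
R_insulating firebrick = L/(kA) = 0.07/(0.33×5.14) = 0.04127 K/W
R_vermiculite fill = L/(kA) = 0.125/(0.0765×5.14) = 0.3179 K/W
R_copper = L/(kA) = 0.0007/(397×5.14) = 3.43×10^-7 K/W
R_total = 0.3674 K/W
Q = ΔT / R_total = 706 / 0.3674

Q ≈ 1920 W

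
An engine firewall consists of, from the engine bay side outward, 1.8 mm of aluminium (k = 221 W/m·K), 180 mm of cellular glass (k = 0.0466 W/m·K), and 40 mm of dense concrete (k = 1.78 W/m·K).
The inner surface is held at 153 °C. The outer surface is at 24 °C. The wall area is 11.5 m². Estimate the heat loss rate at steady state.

Series thermal resistances:
R_aluminium = L/(kA) = 0.0018/(221×11.5) = 7.082×10^-7 K/W
R_cellular glass = L/(kA) = 0.18/(0.0466×11.5) = 0.3359 K/W
R_dense concrete = L/(kA) = 0.04/(1.78×11.5) = 0.001954 K/W
R_total = 0.3378 K/W
Q = ΔT / R_total = 129 / 0.3378

Q ≈ 382 W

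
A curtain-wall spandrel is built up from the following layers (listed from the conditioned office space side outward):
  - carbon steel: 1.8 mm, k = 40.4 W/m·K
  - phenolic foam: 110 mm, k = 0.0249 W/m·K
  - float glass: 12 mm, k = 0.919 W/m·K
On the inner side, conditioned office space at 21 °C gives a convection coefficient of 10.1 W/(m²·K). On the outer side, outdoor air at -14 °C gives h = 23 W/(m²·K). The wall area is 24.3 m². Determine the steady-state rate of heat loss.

Treating each layer as a thermal resistance in series:
R_inner film = 1/(h_i·A) = 1/(10.1×24.3) = 0.004074 K/W
R_carbon steel = L/(kA) = 0.0018/(40.4×24.3) = 1.834×10^-6 K/W
R_phenolic foam = L/(kA) = 0.11/(0.0249×24.3) = 0.1818 K/W
R_float glass = L/(kA) = 0.012/(0.919×24.3) = 5.374×10^-4 K/W
R_outer film = 1/(h_o·A) = 1/(23×24.3) = 0.001789 K/W
R_total = 0.1882 K/W
Q = ΔT / R_total = 35 / 0.1882

Q ≈ 186 W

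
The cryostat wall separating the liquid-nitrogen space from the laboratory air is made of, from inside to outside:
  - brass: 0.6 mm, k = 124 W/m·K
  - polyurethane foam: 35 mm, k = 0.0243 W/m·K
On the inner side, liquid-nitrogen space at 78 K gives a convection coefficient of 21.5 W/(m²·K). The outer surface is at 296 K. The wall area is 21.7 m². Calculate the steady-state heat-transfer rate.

Q ≈ 3180 W

Thermal resistances in series:
R_inner film = 1/(h_i·A) = 1/(21.5×21.7) = 0.002143 K/W
R_brass = L/(kA) = 0.0006/(124×21.7) = 2.23×10^-7 K/W
R_polyurethane foam = L/(kA) = 0.035/(0.0243×21.7) = 0.06637 K/W
R_total = 0.06852 K/W
Q = ΔT / R_total = 218 / 0.06852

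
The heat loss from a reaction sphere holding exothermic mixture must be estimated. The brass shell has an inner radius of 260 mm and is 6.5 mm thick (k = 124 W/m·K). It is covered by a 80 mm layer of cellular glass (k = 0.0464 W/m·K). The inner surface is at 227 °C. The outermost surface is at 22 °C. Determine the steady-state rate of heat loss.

Radial (spherical) resistances in series:
R_brass shell = (1/0.26 − 1/0.2665)/(4π×124) = 6.02×10^-5 K/W
R_cellular glass = (1/0.2665 − 1/0.3465)/(4π×0.0464) = 1.486 K/W
R_total = 1.486 K/W
Q = ΔT/R_total = 205/1.486

Q ≈ 138 W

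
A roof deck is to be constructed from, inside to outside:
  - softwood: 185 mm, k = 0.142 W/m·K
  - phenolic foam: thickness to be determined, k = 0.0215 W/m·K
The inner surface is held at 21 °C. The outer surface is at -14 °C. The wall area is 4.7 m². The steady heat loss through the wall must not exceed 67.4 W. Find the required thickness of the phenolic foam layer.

Thermal resistances in series:
R_softwood = L/(kA) = 0.185/(0.142×4.7) = 0.2772 K/W
Sum of the known resistances R_other = 0.2772 K/W
Required total resistance R_tot = ΔT/Q_allow = 35/67.4 = 0.5193 K/W
R_phenolic foam = R_tot − R_other = 0.2421 K/W
L = R·k·A = 0.2421×0.0215×4.7

L ≈ 24.5 mm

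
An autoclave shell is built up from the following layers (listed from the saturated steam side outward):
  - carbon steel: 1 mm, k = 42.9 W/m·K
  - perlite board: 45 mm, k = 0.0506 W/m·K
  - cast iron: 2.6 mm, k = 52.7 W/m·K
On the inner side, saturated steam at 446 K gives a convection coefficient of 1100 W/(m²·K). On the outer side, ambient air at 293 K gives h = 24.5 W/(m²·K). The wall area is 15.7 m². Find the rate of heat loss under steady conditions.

Q ≈ 2580 W

Using the resistance-network approach (series):
R_inner film = 1/(h_i·A) = 1/(1100×15.7) = 5.79×10^-5 K/W
R_carbon steel = L/(kA) = 0.001/(42.9×15.7) = 1.485×10^-6 K/W
R_perlite board = L/(kA) = 0.045/(0.0506×15.7) = 0.05665 K/W
R_cast iron = L/(kA) = 0.0026/(52.7×15.7) = 3.142×10^-6 K/W
R_outer film = 1/(h_o·A) = 1/(24.5×15.7) = 0.0026 K/W
R_total = 0.05931 K/W
Q = ΔT / R_total = 153 / 0.05931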